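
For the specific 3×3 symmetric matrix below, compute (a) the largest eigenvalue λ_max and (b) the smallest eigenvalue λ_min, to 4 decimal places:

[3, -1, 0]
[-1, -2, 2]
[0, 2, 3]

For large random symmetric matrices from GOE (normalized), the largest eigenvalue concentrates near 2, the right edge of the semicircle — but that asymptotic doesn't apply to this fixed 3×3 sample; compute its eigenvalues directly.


Since M is real symmetric, all three eigenvalues are real; they are the roots of det(λI − M) = λ³ − (tr M) λ² + s λ − det M, where s is the sum of the principal 2×2 minors.
tr M = 3 + (-2) + 3 = 4.
s = (3·(-2) − (-1)²) + (3·3 − 0²) + ((-2)·3 − 2²) = -7 + 9 + (-10) = -8.
det M (expand along row 1) = 3·(-10) − (-1)·(-3) + 0·(-2) = -33.
Characteristic polynomial: λ³ − 4λ² − 8λ + 33 = 0.
Substitute λ = y + (tr M)/3 = y + 1.333333 to remove the quadratic term: y³ + p·y + q = 0 with p = s − (tr M)²/3 = -13.333333 and q = −2(tr M)³/27 + (tr M)·s/3 − det M = 17.592593.
Three real roots ⇒ use the trigonometric (Viète) form: r = 2√(−p/3) = 4.216370, φ = arccos(3q/(p·r)) = arccos(-0.938801) = 2.789930 rad.
y_k = r·cos(φ/3 − 2πk/3) for k = 0, 1, 2 gives y = 2.520769, 1.666667, -4.187435.
λ_k = y_k + 1.333333 gives λ = 3.8541, 3.0000, -2.8541 (check: the sum is 4.0000 = tr M).

Hence λ_max = 3.8541 and λ_min = -2.8541.


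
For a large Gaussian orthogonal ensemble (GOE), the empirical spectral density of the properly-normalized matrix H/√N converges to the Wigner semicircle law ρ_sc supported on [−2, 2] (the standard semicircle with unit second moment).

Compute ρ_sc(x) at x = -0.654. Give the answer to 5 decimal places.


ρ_sc(x) = (1/(2π)) √(4 − x²). With x = -0.654:
  4 − x² = 4 − (-0.654)² = 4 − 0.427716 = 3.572284.
  √(4 − x²) = 1.890049.
  1/(2π) = 0.159155.
  ρ_sc(-0.654) = 0.159155 · 1.890049 = 0.300811.

Rounded to 5 decimal places: ρ_sc(-0.654) ≈ 0.30081.


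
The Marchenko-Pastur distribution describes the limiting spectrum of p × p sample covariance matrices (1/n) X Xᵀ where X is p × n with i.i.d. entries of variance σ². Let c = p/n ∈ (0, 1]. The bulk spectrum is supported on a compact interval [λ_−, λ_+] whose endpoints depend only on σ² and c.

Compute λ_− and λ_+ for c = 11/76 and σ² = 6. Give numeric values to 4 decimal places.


c = 11/76 = 0.144737; √c = 0.380443.
λ_− = σ² (1 − √c)² = 6 · (1 − 0.380443)² = 6 · (0.619557)² = 2.303106.
λ_+ = σ² (1 + √c)² = 6 · (1 + 0.380443)² = 6 · (1.380443)² = 11.433737.

Rounded to 4 decimal places: λ_− ≈ 2.3031, λ_+ ≈ 11.4337.


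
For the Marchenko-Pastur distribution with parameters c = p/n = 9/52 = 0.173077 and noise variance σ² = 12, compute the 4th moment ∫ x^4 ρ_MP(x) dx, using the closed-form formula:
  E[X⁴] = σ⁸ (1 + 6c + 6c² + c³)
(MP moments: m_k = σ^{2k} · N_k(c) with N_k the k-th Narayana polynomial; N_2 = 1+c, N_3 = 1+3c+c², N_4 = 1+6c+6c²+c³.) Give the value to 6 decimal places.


E[X⁴] = σ⁸ (1 + 6c + 6c² + c³) (fourth MP moment). With σ² = 12 (so σ⁸ = 20736) and c = 9/52 = 0.173077: E[X⁴] = 20736 · (1 + 6·0.173077 + 6·(0.173077)² + (0.173077)³) = 20736 · 2.223380.

So E[X^4] = 46104.005462.


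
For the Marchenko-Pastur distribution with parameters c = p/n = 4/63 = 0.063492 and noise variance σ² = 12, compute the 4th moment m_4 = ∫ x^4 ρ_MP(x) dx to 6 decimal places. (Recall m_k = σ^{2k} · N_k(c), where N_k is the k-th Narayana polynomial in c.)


E[X⁴] = σ⁸ (1 + 6c + 6c² + c³) (fourth MP moment). With σ² = 12 (so σ⁸ = 20736) and c = 4/63 = 0.063492: E[X⁴] = 20736 · (1 + 6·0.063492 + 6·(0.063492)² + (0.063492)³) = 20736 · 1.405396.

So E[X^4] = 29142.287010.


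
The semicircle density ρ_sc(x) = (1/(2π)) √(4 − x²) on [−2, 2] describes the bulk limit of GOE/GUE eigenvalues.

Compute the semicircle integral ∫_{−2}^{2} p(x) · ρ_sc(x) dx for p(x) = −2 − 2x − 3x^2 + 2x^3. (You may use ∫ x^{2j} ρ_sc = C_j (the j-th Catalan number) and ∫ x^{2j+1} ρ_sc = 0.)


Write p(x) = Σ a_i x^i, split into monomials and integrate each against ρ_sc separately.
Using ∫ x^{2j} ρ_sc = C_j = (1/(j+1)) C(2j, j) (Catalan numbers) and ∫ x^{2j+1} ρ_sc = 0 (odd monomials vanish by symmetry):
  i = 0 (even): a_0 · C_{0} = -2 · 1 = -2
  i = 1 (odd): ∫ x^1 ρ_sc = 0 (vanishes)
  i = 2 (even): a_2 · C_{1} = -3 · 1 = -3
  i = 3 (odd): ∫ x^3 ρ_sc = 0 (vanishes)

Summing the contributions: ∫_{−2}^{2} p(x) ρ_sc(x) dx = (-2) + (-3) = -5.


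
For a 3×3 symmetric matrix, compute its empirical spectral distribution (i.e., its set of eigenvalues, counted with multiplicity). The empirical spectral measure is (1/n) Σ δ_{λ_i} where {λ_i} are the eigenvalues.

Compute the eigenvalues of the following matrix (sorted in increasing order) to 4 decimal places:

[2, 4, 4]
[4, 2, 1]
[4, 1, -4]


Since M is real symmetric, all three eigenvalues are real; they are the roots of det(λI − M) = λ³ − (tr M) λ² + s λ − det M, where s is the sum of the principal 2×2 minors.
tr M = 2 + 2 + (-4) = 0.
s = (2·2 − 4²) + (2·(-4) − 4²) + (2·(-4) − 1²) = -12 + (-24) + (-9) = -45.
det M (expand along row 1) = 2·(-9) − 4·(-20) + 4·(-4) = 46.
Characteristic polynomial: λ³ − 45λ − 46 = 0.
Substitute λ = y + (tr M)/3 = y + 0.000000 to remove the quadratic term: y³ + p·y + q = 0 with p = s − (tr M)²/3 = -45.000000 and q = −2(tr M)³/27 + (tr M)·s/3 − det M = -46.000000.
Three real roots ⇒ use the trigonometric (Viète) form: r = 2√(−p/3) = 7.745967, φ = arccos(3q/(p·r)) = arccos(0.395905) = 1.163743 rad.
y_k = r·cos(φ/3 − 2πk/3) for k = 0, 1, 2 gives y = 7.170441, -1.047785, -6.122656.
λ_k = y_k + 0.000000 gives λ = 7.1704, -1.0478, -6.1227 (check: the sum is 0.0000 = tr M).

Eigenvalues sorted in increasing order: [-6.1227, -1.0478, 7.1704].


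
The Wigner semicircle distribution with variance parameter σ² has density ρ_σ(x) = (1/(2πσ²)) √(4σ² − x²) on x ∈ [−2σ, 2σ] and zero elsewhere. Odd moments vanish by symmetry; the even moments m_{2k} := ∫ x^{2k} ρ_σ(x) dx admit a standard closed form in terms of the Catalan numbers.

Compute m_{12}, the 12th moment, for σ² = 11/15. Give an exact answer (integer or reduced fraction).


By the scaled semicircle moment identity, m_{2k} = σ^{2k} · C_k with k = 6.
C_6 = (1/(k+1)) · C(2k, k) = (1/7) · C(12, 6) = (1/7) · 924 = 132.
σ^{2k} = (σ²)^k = (11/15)^6 = 1771561/11390625.

Therefore m_{12} = σ^{12} · C_6 = (1771561/11390625) · 132 = 77948684/3796875.


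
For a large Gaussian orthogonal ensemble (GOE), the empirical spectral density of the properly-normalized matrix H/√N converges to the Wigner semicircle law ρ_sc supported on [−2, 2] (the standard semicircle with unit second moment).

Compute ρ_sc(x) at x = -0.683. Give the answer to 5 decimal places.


ρ_sc(x) = (1/(2π)) √(4 − x²). With x = -0.683:
  4 − x² = 4 − (-0.683)² = 4 − 0.466489 = 3.533511.
  √(4 − x²) = 1.879764.
  1/(2π) = 0.159155.
  ρ_sc(-0.683) = 0.159155 · 1.879764 = 0.299174.

Rounded to 5 decimal places: ρ_sc(-0.683) ≈ 0.29917.


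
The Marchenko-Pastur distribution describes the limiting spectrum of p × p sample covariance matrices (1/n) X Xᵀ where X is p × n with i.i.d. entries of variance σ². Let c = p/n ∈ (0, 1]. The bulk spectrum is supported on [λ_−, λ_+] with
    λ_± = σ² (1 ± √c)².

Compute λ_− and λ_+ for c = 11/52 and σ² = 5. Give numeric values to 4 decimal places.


c = 11/52 = 0.211538; √c = 0.459933.
λ_− = σ² (1 − √c)² = 5 · (1 − 0.459933)² = 5 · (0.540067)² = 1.458361.
λ_+ = σ² (1 + √c)² = 5 · (1 + 0.459933)² = 5 · (1.459933)² = 10.657023.

Rounded to 4 decimal places: λ_− ≈ 1.4584, λ_+ ≈ 10.6570.


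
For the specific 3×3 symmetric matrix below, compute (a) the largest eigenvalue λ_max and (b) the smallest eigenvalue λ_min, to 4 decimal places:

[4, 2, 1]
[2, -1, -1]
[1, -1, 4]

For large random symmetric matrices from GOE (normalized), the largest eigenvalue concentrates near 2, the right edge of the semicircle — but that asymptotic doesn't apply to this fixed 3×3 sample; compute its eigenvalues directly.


Since M is real symmetric, all three eigenvalues are real; they are the roots of det(λI − M) = λ³ − (tr M) λ² + s λ − det M, where s is the sum of the principal 2×2 minors.
tr M = 4 + (-1) + 4 = 7.
s = (4·(-1) − 2²) + (4·4 − 1²) + ((-1)·4 − (-1)²) = -8 + 15 + (-5) = 2.
det M (expand along row 1) = 4·(-5) − 2·9 + 1·(-1) = -39.
Characteristic polynomial: λ³ − 7λ² + 2λ + 39 = 0.
Substitute λ = y + (tr M)/3 = y + 2.333333 to remove the quadratic term: y³ + p·y + q = 0 with p = s − (tr M)²/3 = -14.333333 and q = −2(tr M)³/27 + (tr M)·s/3 − det M = 18.259259.
Three real roots ⇒ use the trigonometric (Viète) form: r = 2√(−p/3) = 4.371626, φ = arccos(3q/(p·r)) = arccos(-0.874207) = 2.634596 rad.
y_k = r·cos(φ/3 − 2πk/3) for k = 0, 1, 2 gives y = 2.791451, 1.517895, -4.309346.
λ_k = y_k + 2.333333 gives λ = 5.1248, 3.8512, -1.9760 (check: the sum is 7.0000 = tr M).

Hence λ_max = 5.1248 and λ_min = -1.9760.


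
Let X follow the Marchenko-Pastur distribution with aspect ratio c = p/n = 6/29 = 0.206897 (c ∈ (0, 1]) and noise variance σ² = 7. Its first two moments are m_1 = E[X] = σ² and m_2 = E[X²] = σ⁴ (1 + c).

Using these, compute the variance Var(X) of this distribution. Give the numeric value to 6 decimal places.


m_1 = E[X] = σ² = 7, so m_1² = 49.
m_2 = E[X²] = σ⁴ (1 + c) = 49 · (1 + 0.206897) = 49 · 1.206897 = 59.137931.
(Note m_2 − m_1² simplifies to c · σ⁴ = 0.206897 · 49.)

Var(X) = m_2 − m_1² = 59.137931 − 49 = 10.137931.


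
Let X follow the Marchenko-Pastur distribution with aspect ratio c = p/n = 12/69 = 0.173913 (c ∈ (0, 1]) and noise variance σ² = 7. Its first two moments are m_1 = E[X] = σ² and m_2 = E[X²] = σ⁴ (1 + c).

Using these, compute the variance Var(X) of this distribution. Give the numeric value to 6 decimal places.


m_1 = E[X] = σ² = 7, so m_1² = 49.
m_2 = E[X²] = σ⁴ (1 + c) = 49 · (1 + 0.173913) = 49 · 1.173913 = 57.521739.
(Note m_2 − m_1² simplifies to c · σ⁴ = 0.173913 · 49.)

Var(X) = m_2 − m_1² = 57.521739 − 49 = 8.521739.


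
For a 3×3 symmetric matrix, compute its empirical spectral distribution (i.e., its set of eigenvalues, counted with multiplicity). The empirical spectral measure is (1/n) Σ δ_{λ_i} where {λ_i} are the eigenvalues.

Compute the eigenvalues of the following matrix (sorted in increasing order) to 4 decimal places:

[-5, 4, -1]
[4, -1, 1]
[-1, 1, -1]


Since M is real symmetric, all three eigenvalues are real; they are the roots of det(λI − M) = λ³ − (tr M) λ² + s λ − det M, where s is the sum of the principal 2×2 minors.
tr M = -5 + (-1) + (-1) = -7.
s = ((-5)·(-1) − 4²) + ((-5)·(-1) − (-1)²) + ((-1)·(-1) − 1²) = -11 + 4 + 0 = -7.
det M (expand along row 1) = (-5)·0 − 4·(-3) + (-1)·3 = 9.
Characteristic polynomial: λ³ + 7λ² − 7λ − 9 = 0.
Substitute λ = y + (tr M)/3 = y − 2.333333 to remove the quadratic term: y³ + p·y + q = 0 with p = s − (tr M)²/3 = -23.333333 and q = −2(tr M)³/27 + (tr M)·s/3 − det M = 32.740741.
Three real roots ⇒ use the trigonometric (Viète) form: r = 2√(−p/3) = 5.577734, φ = arccos(3q/(p·r)) = arccos(-0.754701) = 2.425995 rad.
y_k = r·cos(φ/3 − 2πk/3) for k = 0, 1, 2 gives y = 3.851228, 1.568576, -5.419804.
λ_k = y_k − 2.333333 gives λ = 1.5179, -0.7648, -7.7531 (check: the sum is -7.0000 = tr M).

Eigenvalues sorted in increasing order: [-7.7531, -0.7648, 1.5179].


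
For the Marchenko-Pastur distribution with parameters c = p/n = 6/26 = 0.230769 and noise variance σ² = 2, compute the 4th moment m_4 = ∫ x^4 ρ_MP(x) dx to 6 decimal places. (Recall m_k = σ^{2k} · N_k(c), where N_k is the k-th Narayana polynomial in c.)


E[X⁴] = σ⁸ (1 + 6c + 6c² + c³) (fourth MP moment). With σ² = 2 (so σ⁸ = 16) and c = 6/26 = 0.230769: E[X⁴] = 16 · (1 + 6·0.230769 + 6·(0.230769)² + (0.230769)³) = 16 · 2.716431.

So E[X^4] = 43.462904.


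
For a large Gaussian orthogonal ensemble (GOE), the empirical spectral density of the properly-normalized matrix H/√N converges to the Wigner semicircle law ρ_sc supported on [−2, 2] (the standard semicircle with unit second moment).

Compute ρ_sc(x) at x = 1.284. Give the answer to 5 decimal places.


ρ_sc(x) = (1/(2π)) √(4 − x²). With x = 1.284:
  4 − x² = 4 − (1.284)² = 4 − 1.648656 = 2.351344.
  √(4 − x²) = 1.533409.
  1/(2π) = 0.159155.
  ρ_sc(1.284) = 0.159155 · 1.533409 = 0.244050.

Rounded to 5 decimal places: ρ_sc(1.284) ≈ 0.24405.


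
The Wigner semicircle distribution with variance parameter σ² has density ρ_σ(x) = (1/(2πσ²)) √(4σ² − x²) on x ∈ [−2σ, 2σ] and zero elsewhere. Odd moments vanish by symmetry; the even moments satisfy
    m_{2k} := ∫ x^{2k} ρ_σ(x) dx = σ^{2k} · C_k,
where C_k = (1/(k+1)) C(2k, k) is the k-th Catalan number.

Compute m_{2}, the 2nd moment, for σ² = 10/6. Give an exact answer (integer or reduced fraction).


By the scaled semicircle moment identity, m_{2k} = σ^{2k} · C_k with k = 1.
C_1 = (1/(k+1)) · C(2k, k) = (1/2) · C(2, 1) = (1/2) · 2 = 1.
σ^{2k} = (σ²)^k = (10/6)^1 = 5/3.

Therefore m_{2} = σ^{2} · C_1 = (5/3) · 1 = 5/3.


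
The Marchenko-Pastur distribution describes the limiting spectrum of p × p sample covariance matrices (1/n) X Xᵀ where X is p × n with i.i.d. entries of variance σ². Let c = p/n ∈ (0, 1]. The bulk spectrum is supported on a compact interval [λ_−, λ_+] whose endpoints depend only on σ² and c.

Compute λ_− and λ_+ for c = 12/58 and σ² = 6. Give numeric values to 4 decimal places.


c = 12/58 = 0.206897; √c = 0.454859.
λ_− = σ² (1 − √c)² = 6 · (1 − 0.454859)² = 6 · (0.545141)² = 1.783073.
λ_+ = σ² (1 + √c)² = 6 · (1 + 0.454859)² = 6 · (1.454859)² = 12.699685.

Rounded to 4 decimal places: λ_− ≈ 1.7831, λ_+ ≈ 12.6997.


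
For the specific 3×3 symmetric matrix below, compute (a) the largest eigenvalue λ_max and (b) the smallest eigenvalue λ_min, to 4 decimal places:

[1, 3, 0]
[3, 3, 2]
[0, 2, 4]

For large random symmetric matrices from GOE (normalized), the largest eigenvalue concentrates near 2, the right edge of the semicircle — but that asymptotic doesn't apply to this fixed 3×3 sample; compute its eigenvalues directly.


Since M is real symmetric, all three eigenvalues are real; they are the roots of det(λI − M) = λ³ − (tr M) λ² + s λ − det M, where s is the sum of the principal 2×2 minors.
tr M = 1 + 3 + 4 = 8.
s = (1·3 − 3²) + (1·4 − 0²) + (3·4 − 2²) = -6 + 4 + 8 = 6.
det M (expand along row 1) = 1·8 − 3·12 + 0·6 = -28.
Characteristic polynomial: λ³ − 8λ² + 6λ + 28 = 0.
Substitute λ = y + (tr M)/3 = y + 2.666667 to remove the quadratic term: y³ + p·y + q = 0 with p = s − (tr M)²/3 = -15.333333 and q = −2(tr M)³/27 + (tr M)·s/3 − det M = 6.074074.
Three real roots ⇒ use the trigonometric (Viète) form: r = 2√(−p/3) = 4.521553, φ = arccos(3q/(p·r)) = arccos(-0.262831) = 1.836752 rad.
y_k = r·cos(φ/3 − 2πk/3) for k = 0, 1, 2 gives y = 3.700243, 0.400319, -4.100562.
λ_k = y_k + 2.666667 gives λ = 6.3669, 3.0670, -1.4339 (check: the sum is 8.0000 = tr M).

Hence λ_max = 6.3669 and λ_min = -1.4339.


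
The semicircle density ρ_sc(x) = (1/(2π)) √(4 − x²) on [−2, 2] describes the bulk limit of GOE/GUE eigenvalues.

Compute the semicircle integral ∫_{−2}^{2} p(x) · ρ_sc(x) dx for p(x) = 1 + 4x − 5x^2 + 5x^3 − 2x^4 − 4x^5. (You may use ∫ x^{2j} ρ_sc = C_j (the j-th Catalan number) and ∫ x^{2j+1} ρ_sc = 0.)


Write p(x) = Σ a_i x^i, split into monomials and integrate each against ρ_sc separately.
Using ∫ x^{2j} ρ_sc = C_j = (1/(j+1)) C(2j, j) (Catalan numbers) and ∫ x^{2j+1} ρ_sc = 0 (odd monomials vanish by symmetry):
  i = 0 (even): a_0 · C_{0} = 1 · 1 = 1
  i = 1 (odd): ∫ x^1 ρ_sc = 0 (vanishes)
  i = 2 (even): a_2 · C_{1} = -5 · 1 = -5
  i = 3 (odd): ∫ x^3 ρ_sc = 0 (vanishes)
  i = 4 (even): a_4 · C_{2} = -2 · 2 = -4
  i = 5 (odd): ∫ x^5 ρ_sc = 0 (vanishes)

Summing the contributions: ∫_{−2}^{2} p(x) ρ_sc(x) dx = 1 + (-5) + (-4) = -8.


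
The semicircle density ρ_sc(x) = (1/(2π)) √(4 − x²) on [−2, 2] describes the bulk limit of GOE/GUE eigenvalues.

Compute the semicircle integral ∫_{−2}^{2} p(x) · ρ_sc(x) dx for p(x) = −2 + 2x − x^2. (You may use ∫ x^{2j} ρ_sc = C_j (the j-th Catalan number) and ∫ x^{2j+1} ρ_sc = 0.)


Write p(x) = Σ a_i x^i, split into monomials and integrate each against ρ_sc separately.
Using ∫ x^{2j} ρ_sc = C_j = (1/(j+1)) C(2j, j) (Catalan numbers) and ∫ x^{2j+1} ρ_sc = 0 (odd monomials vanish by symmetry):
  i = 0 (even): a_0 · C_{0} = -2 · 1 = -2
  i = 1 (odd): ∫ x^1 ρ_sc = 0 (vanishes)
  i = 2 (even): a_2 · C_{1} = -1 · 1 = -1

Summing the contributions: ∫_{−2}^{2} p(x) ρ_sc(x) dx = (-2) + (-1) = -3.


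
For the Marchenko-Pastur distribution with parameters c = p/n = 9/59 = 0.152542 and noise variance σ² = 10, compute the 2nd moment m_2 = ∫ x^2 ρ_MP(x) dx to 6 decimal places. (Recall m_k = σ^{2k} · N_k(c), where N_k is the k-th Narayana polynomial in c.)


E[X²] = σ⁴ (1 + c) (second MP moment). With σ² = 10 (so σ⁴ = 100) and c = 9/59 = 0.152542: E[X²] = 100 · (1 + 0.152542) = 100 · 1.152542.

So E[X^2] = 115.254237.


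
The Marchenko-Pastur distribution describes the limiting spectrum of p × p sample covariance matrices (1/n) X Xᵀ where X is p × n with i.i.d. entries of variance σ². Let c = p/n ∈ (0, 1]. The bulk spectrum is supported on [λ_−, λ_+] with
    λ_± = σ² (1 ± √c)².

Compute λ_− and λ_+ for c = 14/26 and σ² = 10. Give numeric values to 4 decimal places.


c = 14/26 = 0.538462; √c = 0.733799.
λ_− = σ² (1 − √c)² = 10 · (1 − 0.733799)² = 10 · (0.266201)² = 0.708628.
λ_+ = σ² (1 + √c)² = 10 · (1 + 0.733799)² = 10 · (1.733799)² = 30.060603.

Rounded to 4 decimal places: λ_− ≈ 0.7086, λ_+ ≈ 30.0606.


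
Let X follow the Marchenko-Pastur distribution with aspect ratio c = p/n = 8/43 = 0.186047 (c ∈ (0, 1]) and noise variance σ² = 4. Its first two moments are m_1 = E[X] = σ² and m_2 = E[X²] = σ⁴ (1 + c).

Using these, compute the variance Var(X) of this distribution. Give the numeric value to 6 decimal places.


m_1 = E[X] = σ² = 4, so m_1² = 16.
m_2 = E[X²] = σ⁴ (1 + c) = 16 · (1 + 0.186047) = 16 · 1.186047 = 18.976744.
(Note m_2 − m_1² simplifies to c · σ⁴ = 0.186047 · 16.)

Var(X) = m_2 − m_1² = 18.976744 − 16 = 2.976744.


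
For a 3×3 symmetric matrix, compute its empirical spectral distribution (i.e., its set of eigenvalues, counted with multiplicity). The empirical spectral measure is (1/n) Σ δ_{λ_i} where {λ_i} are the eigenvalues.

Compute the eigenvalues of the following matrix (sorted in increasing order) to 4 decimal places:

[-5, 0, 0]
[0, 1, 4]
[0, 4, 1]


Since M is real symmetric, all three eigenvalues are real; they are the roots of det(λI − M) = λ³ − (tr M) λ² + s λ − det M, where s is the sum of the principal 2×2 minors.
tr M = -5 + 1 + 1 = -3.
s = ((-5)·1 − 0²) + ((-5)·1 − 0²) + (1·1 − 4²) = -5 + (-5) + (-15) = -25.
det M (expand along row 1) = (-5)·(-15) − 0·0 + 0·0 = 75.
Characteristic polynomial: λ³ + 3λ² − 25λ − 75 = 0.
Substitute λ = y + (tr M)/3 = y − 1.000000 to remove the quadratic term: y³ + p·y + q = 0 with p = s − (tr M)²/3 = -28.000000 and q = −2(tr M)³/27 + (tr M)·s/3 − det M = -48.000000.
Three real roots ⇒ use the trigonometric (Viète) form: r = 2√(−p/3) = 6.110101, φ = arccos(3q/(p·r)) = arccos(0.841698) = 0.570377 rad.
y_k = r·cos(φ/3 − 2πk/3) for k = 0, 1, 2 gives y = 6.000000, -2.000000, -4.000000.
λ_k = y_k − 1.000000 gives λ = 5.0000, -3.0000, -5.0000 (check: the sum is -3.0000 = tr M).

Eigenvalues sorted in increasing order: [-5.0000, -3.0000, 5.0000].


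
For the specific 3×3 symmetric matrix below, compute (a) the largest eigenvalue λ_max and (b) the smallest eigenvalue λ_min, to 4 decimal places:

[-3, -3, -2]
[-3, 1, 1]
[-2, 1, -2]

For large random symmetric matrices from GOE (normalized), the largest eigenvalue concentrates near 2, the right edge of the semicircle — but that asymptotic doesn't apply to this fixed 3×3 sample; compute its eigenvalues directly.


Since M is real symmetric, all three eigenvalues are real; they are the roots of det(λI − M) = λ³ − (tr M) λ² + s λ − det M, where s is the sum of the principal 2×2 minors.
tr M = -3 + 1 + (-2) = -4.
s = ((-3)·1 − (-3)²) + ((-3)·(-2) − (-2)²) + (1·(-2) − 1²) = -12 + 2 + (-3) = -13.
det M (expand along row 1) = (-3)·(-3) − (-3)·8 + (-2)·(-1) = 35.
Characteristic polynomial: λ³ + 4λ² − 13λ − 35 = 0.
Substitute λ = y + (tr M)/3 = y − 1.333333 to remove the quadratic term: y³ + p·y + q = 0 with p = s − (tr M)²/3 = -18.333333 and q = −2(tr M)³/27 + (tr M)·s/3 − det M = -12.925926.
Three real roots ⇒ use the trigonometric (Viète) form: r = 2√(−p/3) = 4.944132, φ = arccos(3q/(p·r)) = arccos(0.427810) = 1.128727 rad.
y_k = r·cos(φ/3 − 2πk/3) for k = 0, 1, 2 gives y = 4.598299, -0.725915, -3.872384.
λ_k = y_k − 1.333333 gives λ = 3.2650, -2.0592, -5.2057 (check: the sum is -4.0000 = tr M).

Hence λ_max = 3.2650 and λ_min = -5.2057.


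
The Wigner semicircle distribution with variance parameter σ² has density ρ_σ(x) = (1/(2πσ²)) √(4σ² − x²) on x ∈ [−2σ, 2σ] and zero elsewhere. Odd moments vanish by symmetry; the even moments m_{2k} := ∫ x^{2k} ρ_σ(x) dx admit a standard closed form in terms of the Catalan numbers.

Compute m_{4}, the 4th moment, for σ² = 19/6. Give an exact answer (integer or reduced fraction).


By the scaled semicircle moment identity, m_{2k} = σ^{2k} · C_k with k = 2.
C_2 = (1/(k+1)) · C(2k, k) = (1/3) · C(4, 2) = (1/3) · 6 = 2.
σ^{2k} = (σ²)^k = (19/6)^2 = 361/36.

Therefore m_{4} = σ^{4} · C_2 = (361/36) · 2 = 361/18.


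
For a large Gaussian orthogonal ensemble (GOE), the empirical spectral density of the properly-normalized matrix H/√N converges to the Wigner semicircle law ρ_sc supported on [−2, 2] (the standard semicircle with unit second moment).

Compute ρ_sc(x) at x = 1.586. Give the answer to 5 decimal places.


ρ_sc(x) = (1/(2π)) √(4 − x²). With x = 1.586:
  4 − x² = 4 − (1.586)² = 4 − 2.515396 = 1.484604.
  √(4 − x²) = 1.218443.
  1/(2π) = 0.159155.
  ρ_sc(1.586) = 0.159155 · 1.218443 = 0.193921.

Rounded to 5 decimal places: ρ_sc(1.586) ≈ 0.19392.


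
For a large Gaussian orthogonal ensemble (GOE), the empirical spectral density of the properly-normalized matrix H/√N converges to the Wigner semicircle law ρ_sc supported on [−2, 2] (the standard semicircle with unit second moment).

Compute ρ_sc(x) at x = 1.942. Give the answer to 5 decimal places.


ρ_sc(x) = (1/(2π)) √(4 − x²). With x = 1.942:
  4 − x² = 4 − (1.942)² = 4 − 3.771364 = 0.228636.
  √(4 − x²) = 0.478159.
  1/(2π) = 0.159155.
  ρ_sc(1.942) = 0.159155 · 0.478159 = 0.076101.

Rounded to 5 decimal places: ρ_sc(1.942) ≈ 0.07610.


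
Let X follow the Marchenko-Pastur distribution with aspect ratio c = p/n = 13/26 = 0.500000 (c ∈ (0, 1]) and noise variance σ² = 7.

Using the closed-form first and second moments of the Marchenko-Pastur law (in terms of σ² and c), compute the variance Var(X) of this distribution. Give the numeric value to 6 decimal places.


Recall the MP moments m_1 = E[X] = σ² and m_2 = E[X²] = σ⁴ (1 + c).
m_1 = E[X] = σ² = 7, so m_1² = 49.
m_2 = E[X²] = σ⁴ (1 + c) = 49 · (1 + 0.500000) = 49 · 1.500000 = 73.500000.
(Note m_2 − m_1² simplifies to c · σ⁴ = 0.500000 · 49.)

Var(X) = m_2 − m_1² = 73.500000 − 49 = 24.500000.


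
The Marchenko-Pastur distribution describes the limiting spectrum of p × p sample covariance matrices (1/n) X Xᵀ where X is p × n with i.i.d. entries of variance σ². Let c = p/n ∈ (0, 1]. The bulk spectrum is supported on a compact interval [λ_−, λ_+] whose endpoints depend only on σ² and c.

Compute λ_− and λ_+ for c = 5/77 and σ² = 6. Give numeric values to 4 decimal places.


c = 5/77 = 0.064935; √c = 0.254824.
λ_− = σ² (1 − √c)² = 6 · (1 − 0.254824)² = 6 · (0.745176)² = 3.331727.
λ_+ = σ² (1 + √c)² = 6 · (1 + 0.254824)² = 6 · (1.254824)² = 9.447494.

Rounded to 4 decimal places: λ_− ≈ 3.3317, λ_+ ≈ 9.4475.


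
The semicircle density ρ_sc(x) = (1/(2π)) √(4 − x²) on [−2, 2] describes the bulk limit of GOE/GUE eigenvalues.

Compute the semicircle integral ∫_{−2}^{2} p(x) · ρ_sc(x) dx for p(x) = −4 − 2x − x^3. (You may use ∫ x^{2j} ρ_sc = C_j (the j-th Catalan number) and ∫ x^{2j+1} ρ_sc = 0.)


Write p(x) = Σ a_i x^i, split into monomials and integrate each against ρ_sc separately.
Using ∫ x^{2j} ρ_sc = C_j = (1/(j+1)) C(2j, j) (Catalan numbers) and ∫ x^{2j+1} ρ_sc = 0 (odd monomials vanish by symmetry):
  i = 0 (even): a_0 · C_{0} = -4 · 1 = -4
  i = 1 (odd): ∫ x^1 ρ_sc = 0 (vanishes)
  i = 3 (odd): ∫ x^3 ρ_sc = 0 (vanishes)

Summing the contributions: ∫_{−2}^{2} p(x) ρ_sc(x) dx = -4.


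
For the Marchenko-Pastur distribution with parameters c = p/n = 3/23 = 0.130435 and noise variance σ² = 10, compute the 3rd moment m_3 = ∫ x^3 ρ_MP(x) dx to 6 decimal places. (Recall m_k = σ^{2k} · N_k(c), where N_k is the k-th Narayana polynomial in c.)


E[X³] = σ⁶ (1 + 3c + c²) (third MP moment). With σ² = 10 (so σ⁶ = 1000) and c = 3/23 = 0.130435: E[X³] = 1000 · (1 + 3·0.130435 + (0.130435)²) = 1000 · 1.408318.

So E[X^3] = 1408.317580.


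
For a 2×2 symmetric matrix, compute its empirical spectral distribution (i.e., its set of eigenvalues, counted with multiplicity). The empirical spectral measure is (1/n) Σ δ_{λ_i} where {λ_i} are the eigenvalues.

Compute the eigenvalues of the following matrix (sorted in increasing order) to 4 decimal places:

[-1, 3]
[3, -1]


Since M is real symmetric, both eigenvalues are real; they are the roots of det(λI − M) = λ² − (tr M) λ + det M.
tr M = -1 + (-1) = -2.
det M = (-1)·(-1) − 3² = 1 − 9 = -8.
Characteristic polynomial: λ² + 2λ − 8 = 0.
Discriminant Δ = (tr M)² − 4·det M = 4 − (-32) = 36; √Δ = 6.000000.
λ = (tr M ± √Δ)/2 = (-2 ± 6.000000)/2, giving (tr M − √Δ)/2 = -4.0000 and (tr M + √Δ)/2 = 2.0000.

Eigenvalues sorted in increasing order: [-4.0000, 2.0000].


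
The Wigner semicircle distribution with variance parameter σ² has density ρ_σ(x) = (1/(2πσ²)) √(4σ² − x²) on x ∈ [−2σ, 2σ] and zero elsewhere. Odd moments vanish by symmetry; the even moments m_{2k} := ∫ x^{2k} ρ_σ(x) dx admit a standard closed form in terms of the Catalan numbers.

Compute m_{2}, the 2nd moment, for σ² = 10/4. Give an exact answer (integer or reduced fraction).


By the scaled semicircle moment identity, m_{2k} = σ^{2k} · C_k with k = 1.
C_1 = (1/(k+1)) · C(2k, k) = (1/2) · C(2, 1) = (1/2) · 2 = 1.
σ^{2k} = (σ²)^k = (10/4)^1 = 5/2.

Therefore m_{2} = σ^{2} · C_1 = (5/2) · 1 = 5/2.


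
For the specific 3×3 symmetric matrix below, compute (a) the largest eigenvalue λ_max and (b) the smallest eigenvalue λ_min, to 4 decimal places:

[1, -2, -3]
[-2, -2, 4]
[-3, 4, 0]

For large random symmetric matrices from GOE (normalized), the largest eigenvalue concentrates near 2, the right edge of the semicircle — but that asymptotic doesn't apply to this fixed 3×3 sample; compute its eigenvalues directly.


Since M is real symmetric, all three eigenvalues are real; they are the roots of det(λI − M) = λ³ − (tr M) λ² + s λ − det M, where s is the sum of the principal 2×2 minors.
tr M = 1 + (-2) + 0 = -1.
s = (1·(-2) − (-2)²) + (1·0 − (-3)²) + ((-2)·0 − 4²) = -6 + (-9) + (-16) = -31.
det M (expand along row 1) = 1·(-16) − (-2)·12 + (-3)·(-14) = 50.
Characteristic polynomial: λ³ + λ² − 31λ − 50 = 0.
Substitute λ = y + (tr M)/3 = y − 0.333333 to remove the quadratic term: y³ + p·y + q = 0 with p = s − (tr M)²/3 = -31.333333 and q = −2(tr M)³/27 + (tr M)·s/3 − det M = -39.592593.
Three real roots ⇒ use the trigonometric (Viète) form: r = 2√(−p/3) = 6.463573, φ = arccos(3q/(p·r)) = arccos(0.586484) = 0.944086 rad.
y_k = r·cos(φ/3 − 2πk/3) for k = 0, 1, 2 gives y = 6.146152, -1.340464, -4.805688.
λ_k = y_k − 0.333333 gives λ = 5.8128, -1.6738, -5.1390 (check: the sum is -1.0000 = tr M).

Hence λ_max = 5.8128 and λ_min = -5.1390.


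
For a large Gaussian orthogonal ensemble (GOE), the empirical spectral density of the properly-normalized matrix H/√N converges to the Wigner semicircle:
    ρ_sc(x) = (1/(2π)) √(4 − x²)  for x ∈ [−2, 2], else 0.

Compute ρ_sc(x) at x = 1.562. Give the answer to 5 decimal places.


ρ_sc(x) = (1/(2π)) √(4 − x²). With x = 1.562:
  4 − x² = 4 − (1.562)² = 4 − 2.439844 = 1.560156.
  √(4 − x²) = 1.249062.
  1/(2π) = 0.159155.
  ρ_sc(1.562) = 0.159155 · 1.249062 = 0.198794.

Rounded to 5 decimal places: ρ_sc(1.562) ≈ 0.19879.


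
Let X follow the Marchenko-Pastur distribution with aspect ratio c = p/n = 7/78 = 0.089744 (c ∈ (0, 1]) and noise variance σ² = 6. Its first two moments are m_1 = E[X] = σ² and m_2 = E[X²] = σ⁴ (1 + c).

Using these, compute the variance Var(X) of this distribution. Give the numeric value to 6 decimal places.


m_1 = E[X] = σ² = 6, so m_1² = 36.
m_2 = E[X²] = σ⁴ (1 + c) = 36 · (1 + 0.089744) = 36 · 1.089744 = 39.230769.
(Note m_2 − m_1² simplifies to c · σ⁴ = 0.089744 · 36.)

Var(X) = m_2 − m_1² = 39.230769 − 36 = 3.230769.


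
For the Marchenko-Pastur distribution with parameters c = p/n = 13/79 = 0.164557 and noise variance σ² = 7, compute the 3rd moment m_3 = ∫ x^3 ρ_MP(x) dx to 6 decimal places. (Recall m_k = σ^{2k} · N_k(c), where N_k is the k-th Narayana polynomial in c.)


E[X³] = σ⁶ (1 + 3c + c²) (third MP moment). With σ² = 7 (so σ⁶ = 343) and c = 13/79 = 0.164557: E[X³] = 343 · (1 + 3·0.164557 + (0.164557)²) = 343 · 1.520750.

So E[X^3] = 521.617209.


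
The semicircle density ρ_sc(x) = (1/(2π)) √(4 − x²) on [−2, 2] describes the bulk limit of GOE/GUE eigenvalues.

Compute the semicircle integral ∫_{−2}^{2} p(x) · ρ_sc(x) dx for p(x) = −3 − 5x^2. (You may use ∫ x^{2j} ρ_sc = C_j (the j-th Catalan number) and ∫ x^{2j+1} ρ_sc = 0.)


Write p(x) = Σ a_i x^i, split into monomials and integrate each against ρ_sc separately.
Using ∫ x^{2j} ρ_sc = C_j = (1/(j+1)) C(2j, j) (Catalan numbers) and ∫ x^{2j+1} ρ_sc = 0 (odd monomials vanish by symmetry):
  i = 0 (even): a_0 · C_{0} = -3 · 1 = -3
  i = 2 (even): a_2 · C_{1} = -5 · 1 = -5

Summing the contributions: ∫_{−2}^{2} p(x) ρ_sc(x) dx = (-3) + (-5) = -8.


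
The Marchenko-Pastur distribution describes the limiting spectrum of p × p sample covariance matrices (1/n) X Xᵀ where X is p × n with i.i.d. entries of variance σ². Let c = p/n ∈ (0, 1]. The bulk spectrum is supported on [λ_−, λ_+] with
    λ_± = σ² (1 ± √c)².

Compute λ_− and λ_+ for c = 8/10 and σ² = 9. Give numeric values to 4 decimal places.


c = 8/10 = 0.800000; √c = 0.894427.
λ_− = σ² (1 − √c)² = 9 · (1 − 0.894427)² = 9 · (0.105573)² = 0.100311.
λ_+ = σ² (1 + √c)² = 9 · (1 + 0.894427)² = 9 · (1.894427)² = 32.299689.

Rounded to 4 decimal places: λ_− ≈ 0.1003, λ_+ ≈ 32.2997.


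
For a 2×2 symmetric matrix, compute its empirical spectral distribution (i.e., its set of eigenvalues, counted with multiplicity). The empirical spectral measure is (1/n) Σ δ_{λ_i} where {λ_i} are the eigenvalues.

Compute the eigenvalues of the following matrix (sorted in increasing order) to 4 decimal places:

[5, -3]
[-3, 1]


Since M is real symmetric, both eigenvalues are real; they are the roots of det(λI − M) = λ² − (tr M) λ + det M.
tr M = 5 + 1 = 6.
det M = 5·1 − (-3)² = 5 − 9 = -4.
Characteristic polynomial: λ² − 6λ − 4 = 0.
Discriminant Δ = (tr M)² − 4·det M = 36 − (-16) = 52; √Δ = 7.211103.
λ = (tr M ± √Δ)/2 = (6 ± 7.211103)/2, giving (tr M − √Δ)/2 = -0.6056 and (tr M + √Δ)/2 = 6.6056.

Eigenvalues sorted in increasing order: [-0.6056, 6.6056].


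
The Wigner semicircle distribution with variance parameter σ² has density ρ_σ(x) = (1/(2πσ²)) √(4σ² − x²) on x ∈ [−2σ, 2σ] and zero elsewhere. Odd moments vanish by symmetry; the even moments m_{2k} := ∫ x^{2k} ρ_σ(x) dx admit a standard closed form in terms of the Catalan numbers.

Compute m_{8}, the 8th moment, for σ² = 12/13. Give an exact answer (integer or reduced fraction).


By the scaled semicircle moment identity, m_{2k} = σ^{2k} · C_k with k = 4.
C_4 = (1/(k+1)) · C(2k, k) = (1/5) · C(8, 4) = (1/5) · 70 = 14.
σ^{2k} = (σ²)^k = (12/13)^4 = 20736/28561.

Therefore m_{8} = σ^{8} · C_4 = (20736/28561) · 14 = 290304/28561.


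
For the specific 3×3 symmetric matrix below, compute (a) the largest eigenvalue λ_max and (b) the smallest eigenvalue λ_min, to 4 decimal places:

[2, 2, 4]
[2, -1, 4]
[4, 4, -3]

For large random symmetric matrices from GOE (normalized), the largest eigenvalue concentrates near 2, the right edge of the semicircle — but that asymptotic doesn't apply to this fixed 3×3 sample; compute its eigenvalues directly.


Since M is real symmetric, all three eigenvalues are real; they are the roots of det(λI − M) = λ³ − (tr M) λ² + s λ − det M, where s is the sum of the principal 2×2 minors.
tr M = 2 + (-1) + (-3) = -2.
s = (2·(-1) − 2²) + (2·(-3) − 4²) + ((-1)·(-3) − 4²) = -6 + (-22) + (-13) = -41.
det M (expand along row 1) = 2·(-13) − 2·(-22) + 4·12 = 66.
Characteristic polynomial: λ³ + 2λ² − 41λ − 66 = 0.
Substitute λ = y + (tr M)/3 = y − 0.666667 to remove the quadratic term: y³ + p·y + q = 0 with p = s − (tr M)²/3 = -42.333333 and q = −2(tr M)³/27 + (tr M)·s/3 − det M = -38.074074.
Three real roots ⇒ use the trigonometric (Viète) form: r = 2√(−p/3) = 7.512952, φ = arccos(3q/(p·r)) = arccos(0.359135) = 1.203456 rad.
y_k = r·cos(φ/3 − 2πk/3) for k = 0, 1, 2 gives y = 6.916512, -0.917641, -5.998872.
λ_k = y_k − 0.666667 gives λ = 6.2498, -1.5843, -6.6655 (check: the sum is -2.0000 = tr M).

Hence λ_max = 6.2498 and λ_min = -6.6655.


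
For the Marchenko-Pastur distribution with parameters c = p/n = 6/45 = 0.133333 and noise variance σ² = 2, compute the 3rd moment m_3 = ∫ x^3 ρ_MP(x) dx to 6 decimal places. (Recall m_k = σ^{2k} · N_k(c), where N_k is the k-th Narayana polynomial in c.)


E[X³] = σ⁶ (1 + 3c + c²) (third MP moment). With σ² = 2 (so σ⁶ = 8) and c = 6/45 = 0.133333: E[X³] = 8 · (1 + 3·0.133333 + (0.133333)²) = 8 · 1.417778.

So E[X^3] = 11.342222.


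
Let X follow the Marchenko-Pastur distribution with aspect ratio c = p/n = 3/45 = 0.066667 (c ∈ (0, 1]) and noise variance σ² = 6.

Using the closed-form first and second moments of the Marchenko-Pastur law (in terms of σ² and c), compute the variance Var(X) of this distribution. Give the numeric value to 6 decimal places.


Recall the MP moments m_1 = E[X] = σ² and m_2 = E[X²] = σ⁴ (1 + c).
m_1 = E[X] = σ² = 6, so m_1² = 36.
m_2 = E[X²] = σ⁴ (1 + c) = 36 · (1 + 0.066667) = 36 · 1.066667 = 38.400000.
(Note m_2 − m_1² simplifies to c · σ⁴ = 0.066667 · 36.)

Var(X) = m_2 − m_1² = 38.400000 − 36 = 2.400000.


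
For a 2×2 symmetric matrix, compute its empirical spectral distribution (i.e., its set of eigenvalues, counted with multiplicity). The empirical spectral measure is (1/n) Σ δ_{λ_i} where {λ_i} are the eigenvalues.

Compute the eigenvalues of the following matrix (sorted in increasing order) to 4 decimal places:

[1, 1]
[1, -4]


Since M is real symmetric, both eigenvalues are real; they are the roots of det(λI − M) = λ² − (tr M) λ + det M.
tr M = 1 + (-4) = -3.
det M = 1·(-4) − 1² = -4 − 1 = -5.
Characteristic polynomial: λ² + 3λ − 5 = 0.
Discriminant Δ = (tr M)² − 4·det M = 9 − (-20) = 29; √Δ = 5.385165.
λ = (tr M ± √Δ)/2 = (-3 ± 5.385165)/2, giving (tr M − √Δ)/2 = -4.1926 and (tr M + √Δ)/2 = 1.1926.

Eigenvalues sorted in increasing order: [-4.1926, 1.1926].


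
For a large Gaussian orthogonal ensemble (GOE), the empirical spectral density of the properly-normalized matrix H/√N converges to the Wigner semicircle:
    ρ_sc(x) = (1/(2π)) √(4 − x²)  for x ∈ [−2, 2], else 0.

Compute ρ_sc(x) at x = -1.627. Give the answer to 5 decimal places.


ρ_sc(x) = (1/(2π)) √(4 − x²). With x = -1.627:
  4 − x² = 4 − (-1.627)² = 4 − 2.647129 = 1.352871.
  √(4 − x²) = 1.163130.
  1/(2π) = 0.159155.
  ρ_sc(-1.627) = 0.159155 · 1.163130 = 0.185118.

Rounded to 5 decimal places: ρ_sc(-1.627) ≈ 0.18512.


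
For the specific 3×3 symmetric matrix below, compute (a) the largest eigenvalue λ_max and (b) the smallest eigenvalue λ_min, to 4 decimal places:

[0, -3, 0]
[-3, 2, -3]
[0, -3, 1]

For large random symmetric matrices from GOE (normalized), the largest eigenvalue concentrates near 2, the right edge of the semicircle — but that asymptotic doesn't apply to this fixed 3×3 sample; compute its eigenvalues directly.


Since M is real symmetric, all three eigenvalues are real; they are the roots of det(λI − M) = λ³ − (tr M) λ² + s λ − det M, where s is the sum of the principal 2×2 minors.
tr M = 0 + 2 + 1 = 3.
s = (0·2 − (-3)²) + (0·1 − 0²) + (2·1 − (-3)²) = -9 + 0 + (-7) = -16.
det M (expand along row 1) = 0·(-7) − (-3)·(-3) + 0·9 = -9.
Characteristic polynomial: λ³ − 3λ² − 16λ + 9 = 0.
Substitute λ = y + (tr M)/3 = y + 1.000000 to remove the quadratic term: y³ + p·y + q = 0 with p = s − (tr M)²/3 = -19.000000 and q = −2(tr M)³/27 + (tr M)·s/3 − det M = -9.000000.
Three real roots ⇒ use the trigonometric (Viète) form: r = 2√(−p/3) = 5.033223, φ = arccos(3q/(p·r)) = arccos(0.282335) = 1.284570 rad.
y_k = r·cos(φ/3 − 2πk/3) for k = 0, 1, 2 gives y = 4.578818, -0.479486, -4.099332.
λ_k = y_k + 1.000000 gives λ = 5.5788, 0.5205, -3.0993 (check: the sum is 3.0000 = tr M).

Hence λ_max = 5.5788 and λ_min = -3.0993.


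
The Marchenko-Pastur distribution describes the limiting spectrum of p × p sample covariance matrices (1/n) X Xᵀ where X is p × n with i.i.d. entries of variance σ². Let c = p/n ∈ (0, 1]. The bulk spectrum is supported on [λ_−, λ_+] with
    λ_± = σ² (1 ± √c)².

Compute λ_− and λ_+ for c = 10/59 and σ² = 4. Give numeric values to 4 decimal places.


c = 10/59 = 0.169492; √c = 0.411693.
λ_− = σ² (1 − √c)² = 4 · (1 − 0.411693)² = 4 · (0.588307)² = 1.384418.
λ_+ = σ² (1 + √c)² = 4 · (1 + 0.411693)² = 4 · (1.411693)² = 7.971514.

Rounded to 4 decimal places: λ_− ≈ 1.3844, λ_+ ≈ 7.9715.


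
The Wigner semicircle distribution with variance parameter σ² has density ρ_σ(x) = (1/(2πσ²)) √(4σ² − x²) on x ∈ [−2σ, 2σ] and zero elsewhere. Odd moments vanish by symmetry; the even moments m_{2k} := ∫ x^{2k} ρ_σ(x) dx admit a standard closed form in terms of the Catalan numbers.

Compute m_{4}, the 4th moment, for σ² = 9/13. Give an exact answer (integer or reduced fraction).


By the scaled semicircle moment identity, m_{2k} = σ^{2k} · C_k with k = 2.
C_2 = (1/(k+1)) · C(2k, k) = (1/3) · C(4, 2) = (1/3) · 6 = 2.
σ^{2k} = (σ²)^k = (9/13)^2 = 81/169.

Therefore m_{4} = σ^{4} · C_2 = (81/169) · 2 = 162/169.


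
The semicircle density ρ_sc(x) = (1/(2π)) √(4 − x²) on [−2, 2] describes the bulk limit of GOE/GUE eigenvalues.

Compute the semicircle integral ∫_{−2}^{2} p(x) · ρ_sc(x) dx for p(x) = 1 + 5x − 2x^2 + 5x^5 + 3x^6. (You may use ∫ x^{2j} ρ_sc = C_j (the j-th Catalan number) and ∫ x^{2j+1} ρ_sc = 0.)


Write p(x) = Σ a_i x^i, split into monomials and integrate each against ρ_sc separately.
Using ∫ x^{2j} ρ_sc = C_j = (1/(j+1)) C(2j, j) (Catalan numbers) and ∫ x^{2j+1} ρ_sc = 0 (odd monomials vanish by symmetry):
  i = 0 (even): a_0 · C_{0} = 1 · 1 = 1
  i = 1 (odd): ∫ x^1 ρ_sc = 0 (vanishes)
  i = 2 (even): a_2 · C_{1} = -2 · 1 = -2
  i = 5 (odd): ∫ x^5 ρ_sc = 0 (vanishes)
  i = 6 (even): a_6 · C_{3} = 3 · 5 = 15

Summing the contributions: ∫_{−2}^{2} p(x) ρ_sc(x) dx = 1 + (-2) + 15 = 14.
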